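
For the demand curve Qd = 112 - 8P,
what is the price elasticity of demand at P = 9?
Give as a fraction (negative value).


dQ/dP = -8
At P = 9: Q = 112 - 8*9 = 40
E = (dQ/dP)(P/Q) = (-8)(9/40) = -9/5

-9/5


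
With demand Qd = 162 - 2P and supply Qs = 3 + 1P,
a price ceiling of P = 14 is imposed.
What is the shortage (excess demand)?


At P = 14:
Qd = 162 - 2*14 = 134
Qs = 3 + 1*14 = 17
Shortage = Qd - Qs = 134 - 17 = 117

117


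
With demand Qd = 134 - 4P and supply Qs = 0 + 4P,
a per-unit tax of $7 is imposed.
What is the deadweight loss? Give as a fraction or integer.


Pre-tax equilibrium quantity: Q* = 67
Post-tax equilibrium quantity: Q_tax = 53
Reduction in quantity: Q* - Q_tax = 14
DWL = (1/2) * tax * (Q* - Q_tax)
DWL = (1/2) * 7 * 14 = 49

49


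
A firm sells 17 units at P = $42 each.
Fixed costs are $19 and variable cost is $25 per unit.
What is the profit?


Total Revenue = P * Q = 42 * 17 = $714
Total Cost = FC + VC*Q = 19 + 25*17 = $444
Profit = TR - TC = 714 - 444 = $270

$270


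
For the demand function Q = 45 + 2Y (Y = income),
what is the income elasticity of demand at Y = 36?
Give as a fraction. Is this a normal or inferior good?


dQ/dY = 2
At Y = 36: Q = 45 + 2*36 = 117
Ey = (dQ/dY)(Y/Q) = 2 * 36 / 117 = 8/13
Since Ey > 0, this is a normal good.

8/13 (normal good)


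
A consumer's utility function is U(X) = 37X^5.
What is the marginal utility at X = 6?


MU = dU/dX = 37*5*X^(5-1)
MU = 185*X^4
At X = 6:
MU = 185 * 6^4
MU = 185 * 1296 = 239760

239760


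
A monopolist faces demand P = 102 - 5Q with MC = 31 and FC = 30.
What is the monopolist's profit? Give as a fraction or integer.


MR = MC: 102 - 10Q = 31
Q* = 71/10
P* = 102 - 5*71/10 = 133/2
Profit = (P* - MC)*Q* - FC
= (133/2 - 31)*71/10 - 30
= 71/2*71/10 - 30
= 5041/20 - 30 = 4441/20

4441/20


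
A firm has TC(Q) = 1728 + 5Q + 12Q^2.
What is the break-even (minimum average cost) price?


AC(Q) = 1728/Q + 5 + 12Q
To minimize: dAC/dQ = -1728/Q^2 + 12 = 0
Q^2 = 1728/12 = 144
Q* = 12
Min AC = 1728/12 + 5 + 12*12
Min AC = 144 + 5 + 144 = 293

293


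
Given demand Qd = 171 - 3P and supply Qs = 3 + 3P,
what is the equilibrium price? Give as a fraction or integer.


At equilibrium, Qd = Qs.
171 - 3P = 3 + 3P
171 - 3 = 3P + 3P
168 = 6P
P* = 168/6 = 28

28


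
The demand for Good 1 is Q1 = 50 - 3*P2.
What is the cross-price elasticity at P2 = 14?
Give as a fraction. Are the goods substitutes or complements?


dQ1/dP2 = -3
At P2 = 14: Q1 = 50 - 3*14 = 8
Exy = (dQ1/dP2)(P2/Q1) = -3 * 14 / 8 = -21/4
Since Exy < 0, the goods are complements.

-21/4 (complements)


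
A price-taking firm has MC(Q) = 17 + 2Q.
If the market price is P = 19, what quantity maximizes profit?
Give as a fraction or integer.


In perfect competition, profit is maximized where P = MC.
19 = 17 + 2Q
2 = 2Q
Q* = 2/2 = 1

1


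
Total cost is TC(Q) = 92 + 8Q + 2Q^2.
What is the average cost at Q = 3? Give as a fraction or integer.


TC(3) = 92 + 8*3 + 2*3^2
TC(3) = 92 + 24 + 18 = 134
AC = TC/Q = 134/3 = 134/3

134/3


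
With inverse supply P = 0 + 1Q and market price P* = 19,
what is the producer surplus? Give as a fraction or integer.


Minimum supply price (at Q=0): P_min = 0
Quantity supplied at P* = 19:
Q* = (19 - 0)/1 = 19
PS = (1/2) * Q* * (P* - P_min)
PS = (1/2) * 19 * (19 - 0)
PS = (1/2) * 19 * 19 = 361/2

361/2


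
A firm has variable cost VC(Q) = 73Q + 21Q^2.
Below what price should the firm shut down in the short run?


AVC(Q) = VC(Q)/Q = 73 + 21Q
AVC is increasing in Q, so minimum AVC is at Q -> 0+.
Min AVC = 73
The firm should shut down if P < 73.

73


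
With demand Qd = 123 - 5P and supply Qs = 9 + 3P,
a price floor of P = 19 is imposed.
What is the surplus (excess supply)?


At P = 19:
Qd = 123 - 5*19 = 28
Qs = 9 + 3*19 = 66
Surplus = Qs - Qd = 66 - 28 = 38

38


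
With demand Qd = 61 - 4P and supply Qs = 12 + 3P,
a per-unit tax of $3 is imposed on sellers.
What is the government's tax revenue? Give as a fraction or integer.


With tax on sellers, new supply: Qs' = 12 + 3(P - 3)
= 3 + 3P
New equilibrium quantity:
Q_new = 195/7
Tax revenue = tax * Q_new = 3 * 195/7 = 585/7

585/7


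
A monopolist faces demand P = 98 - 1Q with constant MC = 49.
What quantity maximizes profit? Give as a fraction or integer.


TR = P*Q = (98 - 1Q)Q = 98Q - 1Q^2
MR = dTR/dQ = 98 - 2Q
Set MR = MC:
98 - 2Q = 49
49 = 2Q
Q* = 49/2 = 49/2

49/2


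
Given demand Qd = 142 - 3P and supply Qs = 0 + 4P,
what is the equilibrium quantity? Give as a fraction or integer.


First find equilibrium price:
142 - 3P = 0 + 4P
P* = 142/7 = 142/7
Then substitute into demand:
Q* = 142 - 3 * 142/7 = 568/7

568/7


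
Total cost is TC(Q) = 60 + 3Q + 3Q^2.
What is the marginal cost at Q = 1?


MC = dTC/dQ = 3 + 2*3*Q
At Q = 1:
MC = 3 + 6*1
MC = 3 + 6 = 9

9


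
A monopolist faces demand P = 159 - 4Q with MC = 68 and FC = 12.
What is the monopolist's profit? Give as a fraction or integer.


MR = MC: 159 - 8Q = 68
Q* = 91/8
P* = 159 - 4*91/8 = 227/2
Profit = (P* - MC)*Q* - FC
= (227/2 - 68)*91/8 - 12
= 91/2*91/8 - 12
= 8281/16 - 12 = 8089/16

8089/16


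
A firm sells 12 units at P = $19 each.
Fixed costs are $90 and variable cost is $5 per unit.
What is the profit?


Total Revenue = P * Q = 19 * 12 = $228
Total Cost = FC + VC*Q = 90 + 5*12 = $150
Profit = TR - TC = 228 - 150 = $78

$78


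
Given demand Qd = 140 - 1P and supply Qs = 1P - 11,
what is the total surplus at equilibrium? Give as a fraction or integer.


Find equilibrium: 140 - 1P = 1P - 11
140 + 11 = 2P
P* = 151/2 = 151/2
Q* = 1*151/2 - 11 = 129/2
Inverse demand: P = 140 - Q/1, so P_max = 140
Inverse supply: P = 11 + Q/1, so P_min = 11
CS = (1/2) * 129/2 * (140 - 151/2) = 16641/8
PS = (1/2) * 129/2 * (151/2 - 11) = 16641/8
TS = CS + PS = 16641/8 + 16641/8 = 16641/4

16641/4


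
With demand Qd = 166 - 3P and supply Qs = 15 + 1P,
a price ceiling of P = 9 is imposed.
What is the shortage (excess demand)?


At P = 9:
Qd = 166 - 3*9 = 139
Qs = 15 + 1*9 = 24
Shortage = Qd - Qs = 139 - 24 = 115

115


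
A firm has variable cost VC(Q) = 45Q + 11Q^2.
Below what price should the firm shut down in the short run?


AVC(Q) = VC(Q)/Q = 45 + 11Q
AVC is increasing in Q, so minimum AVC is at Q -> 0+.
Min AVC = 45
The firm should shut down if P < 45.

45


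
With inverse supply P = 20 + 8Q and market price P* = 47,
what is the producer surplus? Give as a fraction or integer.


Minimum supply price (at Q=0): P_min = 20
Quantity supplied at P* = 47:
Q* = (47 - 20)/8 = 27/8
PS = (1/2) * Q* * (P* - P_min)
PS = (1/2) * 27/8 * (47 - 20)
PS = (1/2) * 27/8 * 27 = 729/16

729/16


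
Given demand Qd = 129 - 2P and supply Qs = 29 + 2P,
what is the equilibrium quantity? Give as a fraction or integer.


First find equilibrium price:
129 - 2P = 29 + 2P
P* = 100/4 = 25
Then substitute into demand:
Q* = 129 - 2 * 25 = 79

79


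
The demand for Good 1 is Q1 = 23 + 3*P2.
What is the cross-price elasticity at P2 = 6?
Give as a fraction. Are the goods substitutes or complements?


dQ1/dP2 = 3
At P2 = 6: Q1 = 23 + 3*6 = 41
Exy = (dQ1/dP2)(P2/Q1) = 3 * 6 / 41 = 18/41
Since Exy > 0, the goods are substitutes.

18/41 (substitutes)


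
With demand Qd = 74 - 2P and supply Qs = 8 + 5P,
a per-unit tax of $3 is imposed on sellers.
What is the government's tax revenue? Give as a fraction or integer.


With tax on sellers, new supply: Qs' = 8 + 5(P - 3)
= 5P - 7
New equilibrium quantity:
Q_new = 356/7
Tax revenue = tax * Q_new = 3 * 356/7 = 1068/7

1068/7


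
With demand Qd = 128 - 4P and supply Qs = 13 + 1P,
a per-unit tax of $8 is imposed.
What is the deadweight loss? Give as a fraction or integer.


Pre-tax equilibrium quantity: Q* = 36
Post-tax equilibrium quantity: Q_tax = 148/5
Reduction in quantity: Q* - Q_tax = 32/5
DWL = (1/2) * tax * (Q* - Q_tax)
DWL = (1/2) * 8 * 32/5 = 128/5

128/5


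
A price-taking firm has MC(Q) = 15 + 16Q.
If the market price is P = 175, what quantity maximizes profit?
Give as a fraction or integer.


In perfect competition, profit is maximized where P = MC.
175 = 15 + 16Q
160 = 16Q
Q* = 160/16 = 10

10


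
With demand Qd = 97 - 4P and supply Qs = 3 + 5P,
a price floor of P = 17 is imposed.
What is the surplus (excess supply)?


At P = 17:
Qd = 97 - 4*17 = 29
Qs = 3 + 5*17 = 88
Surplus = Qs - Qd = 88 - 29 = 59

59


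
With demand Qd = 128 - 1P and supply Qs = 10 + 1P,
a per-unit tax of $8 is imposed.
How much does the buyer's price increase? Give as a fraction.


With a per-unit tax, the buyer's price increase depends on relative slopes.
Supply slope: d = 1, Demand slope: b = 1
Buyer's price increase = d * tax / (b + d)
= 1 * 8 / (1 + 1)
= 8 / 2 = 4

4


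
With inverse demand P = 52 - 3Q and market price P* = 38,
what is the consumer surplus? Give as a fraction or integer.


Maximum willingness to pay (at Q=0): P_max = 52
Quantity demanded at P* = 38:
Q* = (52 - 38)/3 = 14/3
CS = (1/2) * Q* * (P_max - P*)
CS = (1/2) * 14/3 * (52 - 38)
CS = (1/2) * 14/3 * 14 = 98/3

98/3


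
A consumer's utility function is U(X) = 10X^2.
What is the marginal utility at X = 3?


MU = dU/dX = 10*2*X^(2-1)
MU = 20*X^1
At X = 3:
MU = 20 * 3^1
MU = 20 * 3 = 60

60


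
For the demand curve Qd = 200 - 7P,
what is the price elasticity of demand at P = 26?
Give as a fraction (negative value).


dQ/dP = -7
At P = 26: Q = 200 - 7*26 = 18
E = (dQ/dP)(P/Q) = (-7)(26/18) = -91/9

-91/9


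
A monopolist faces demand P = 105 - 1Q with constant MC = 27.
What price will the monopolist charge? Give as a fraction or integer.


MR = 105 - 2Q
Set MR = MC: 105 - 2Q = 27
Q* = 39
Substitute into demand:
P* = 105 - 1*39 = 66

66


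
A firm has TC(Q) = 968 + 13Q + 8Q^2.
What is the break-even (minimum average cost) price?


AC(Q) = 968/Q + 13 + 8Q
To minimize: dAC/dQ = -968/Q^2 + 8 = 0
Q^2 = 968/8 = 121
Q* = 11
Min AC = 968/11 + 13 + 8*11
Min AC = 88 + 13 + 88 = 189

189


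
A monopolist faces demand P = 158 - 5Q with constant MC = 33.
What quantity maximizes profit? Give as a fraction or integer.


TR = P*Q = (158 - 5Q)Q = 158Q - 5Q^2
MR = dTR/dQ = 158 - 10Q
Set MR = MC:
158 - 10Q = 33
125 = 10Q
Q* = 125/10 = 25/2

25/2


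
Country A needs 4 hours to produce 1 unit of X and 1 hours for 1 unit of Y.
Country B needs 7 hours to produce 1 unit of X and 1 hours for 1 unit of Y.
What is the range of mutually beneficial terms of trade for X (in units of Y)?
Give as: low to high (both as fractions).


Opportunity cost of X for Country A = hours_X / hours_Y = 4/1 = 4 units of Y
Opportunity cost of X for Country B = hours_X / hours_Y = 7/1 = 7 units of Y
Terms of trade must be between the two opportunity costs.
Range: 4 to 7

4 to 7


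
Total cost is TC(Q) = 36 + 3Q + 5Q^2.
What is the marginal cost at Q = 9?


MC = dTC/dQ = 3 + 2*5*Q
At Q = 9:
MC = 3 + 10*9
MC = 3 + 90 = 93

93


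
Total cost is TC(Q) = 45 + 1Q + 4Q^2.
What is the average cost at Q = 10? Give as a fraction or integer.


TC(10) = 45 + 1*10 + 4*10^2
TC(10) = 45 + 10 + 400 = 455
AC = TC/Q = 455/10 = 91/2

91/2


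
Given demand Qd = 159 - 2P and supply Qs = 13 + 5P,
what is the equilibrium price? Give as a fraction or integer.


At equilibrium, Qd = Qs.
159 - 2P = 13 + 5P
159 - 13 = 2P + 5P
146 = 7P
P* = 146/7 = 146/7

146/7


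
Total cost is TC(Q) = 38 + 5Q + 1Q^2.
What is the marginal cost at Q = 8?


MC = dTC/dQ = 5 + 2*1*Q
At Q = 8:
MC = 5 + 2*8
MC = 5 + 16 = 21

21


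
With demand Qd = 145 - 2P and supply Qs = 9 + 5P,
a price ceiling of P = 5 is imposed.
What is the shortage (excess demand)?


At P = 5:
Qd = 145 - 2*5 = 135
Qs = 9 + 5*5 = 34
Shortage = Qd - Qs = 135 - 34 = 101

101


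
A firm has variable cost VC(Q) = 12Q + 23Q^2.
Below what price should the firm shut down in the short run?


AVC(Q) = VC(Q)/Q = 12 + 23Q
AVC is increasing in Q, so minimum AVC is at Q -> 0+.
Min AVC = 12
The firm should shut down if P < 12.

12


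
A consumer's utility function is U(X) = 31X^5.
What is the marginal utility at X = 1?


MU = dU/dX = 31*5*X^(5-1)
MU = 155*X^4
At X = 1:
MU = 155 * 1^4
MU = 155 * 1 = 155

155


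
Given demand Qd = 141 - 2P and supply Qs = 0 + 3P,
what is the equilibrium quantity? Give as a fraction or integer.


First find equilibrium price:
141 - 2P = 0 + 3P
P* = 141/5 = 141/5
Then substitute into demand:
Q* = 141 - 2 * 141/5 = 423/5

423/5


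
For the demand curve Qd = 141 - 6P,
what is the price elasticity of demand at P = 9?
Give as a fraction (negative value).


dQ/dP = -6
At P = 9: Q = 141 - 6*9 = 87
E = (dQ/dP)(P/Q) = (-6)(9/87) = -18/29

-18/29


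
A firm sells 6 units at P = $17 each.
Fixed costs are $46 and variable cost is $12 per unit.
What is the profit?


Total Revenue = P * Q = 17 * 6 = $102
Total Cost = FC + VC*Q = 46 + 12*6 = $118
Profit = TR - TC = 102 - 118 = $-16

$-16


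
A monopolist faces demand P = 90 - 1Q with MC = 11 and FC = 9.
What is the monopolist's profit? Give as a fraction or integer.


MR = MC: 90 - 2Q = 11
Q* = 79/2
P* = 90 - 1*79/2 = 101/2
Profit = (P* - MC)*Q* - FC
= (101/2 - 11)*79/2 - 9
= 79/2*79/2 - 9
= 6241/4 - 9 = 6205/4

6205/4


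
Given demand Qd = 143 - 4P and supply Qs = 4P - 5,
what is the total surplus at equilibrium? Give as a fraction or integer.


Find equilibrium: 143 - 4P = 4P - 5
143 + 5 = 8P
P* = 148/8 = 37/2
Q* = 4*37/2 - 5 = 69
Inverse demand: P = 143/4 - Q/4, so P_max = 143/4
Inverse supply: P = 5/4 + Q/4, so P_min = 5/4
CS = (1/2) * 69 * (143/4 - 37/2) = 4761/8
PS = (1/2) * 69 * (37/2 - 5/4) = 4761/8
TS = CS + PS = 4761/8 + 4761/8 = 4761/4

4761/4


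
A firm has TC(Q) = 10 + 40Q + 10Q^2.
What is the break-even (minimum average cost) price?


AC(Q) = 10/Q + 40 + 10Q
To minimize: dAC/dQ = -10/Q^2 + 10 = 0
Q^2 = 10/10 = 1
Q* = 1
Min AC = 10/1 + 40 + 10*1
Min AC = 10 + 40 + 10 = 60

60


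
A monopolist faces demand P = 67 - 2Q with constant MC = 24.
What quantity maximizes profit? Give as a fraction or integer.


TR = P*Q = (67 - 2Q)Q = 67Q - 2Q^2
MR = dTR/dQ = 67 - 4Q
Set MR = MC:
67 - 4Q = 24
43 = 4Q
Q* = 43/4 = 43/4

43/4


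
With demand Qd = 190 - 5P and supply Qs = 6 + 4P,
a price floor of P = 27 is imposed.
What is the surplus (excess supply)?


At P = 27:
Qd = 190 - 5*27 = 55
Qs = 6 + 4*27 = 114
Surplus = Qs - Qd = 114 - 55 = 59

59


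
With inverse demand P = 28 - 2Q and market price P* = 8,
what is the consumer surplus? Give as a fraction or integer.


Maximum willingness to pay (at Q=0): P_max = 28
Quantity demanded at P* = 8:
Q* = (28 - 8)/2 = 10
CS = (1/2) * Q* * (P_max - P*)
CS = (1/2) * 10 * (28 - 8)
CS = (1/2) * 10 * 20 = 100

100


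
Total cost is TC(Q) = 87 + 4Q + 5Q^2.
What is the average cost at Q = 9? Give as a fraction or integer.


TC(9) = 87 + 4*9 + 5*9^2
TC(9) = 87 + 36 + 405 = 528
AC = TC/Q = 528/9 = 176/3

176/3


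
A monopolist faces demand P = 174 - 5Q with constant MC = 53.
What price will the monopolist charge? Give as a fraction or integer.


MR = 174 - 10Q
Set MR = MC: 174 - 10Q = 53
Q* = 121/10
Substitute into demand:
P* = 174 - 5*121/10 = 227/2

227/2


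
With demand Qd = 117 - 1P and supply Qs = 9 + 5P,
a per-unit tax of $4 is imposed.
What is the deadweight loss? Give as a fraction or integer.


Pre-tax equilibrium quantity: Q* = 99
Post-tax equilibrium quantity: Q_tax = 287/3
Reduction in quantity: Q* - Q_tax = 10/3
DWL = (1/2) * tax * (Q* - Q_tax)
DWL = (1/2) * 4 * 10/3 = 20/3

20/3


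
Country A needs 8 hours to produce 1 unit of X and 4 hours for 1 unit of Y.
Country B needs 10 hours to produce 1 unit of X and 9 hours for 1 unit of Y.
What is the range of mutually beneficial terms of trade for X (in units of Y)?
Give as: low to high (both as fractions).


Opportunity cost of X for Country A = hours_X / hours_Y = 8/4 = 2 units of Y
Opportunity cost of X for Country B = hours_X / hours_Y = 10/9 = 10/9 units of Y
Terms of trade must be between the two opportunity costs.
Range: 10/9 to 2

10/9 to 2


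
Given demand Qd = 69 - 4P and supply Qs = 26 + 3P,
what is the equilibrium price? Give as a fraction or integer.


At equilibrium, Qd = Qs.
69 - 4P = 26 + 3P
69 - 26 = 4P + 3P
43 = 7P
P* = 43/7 = 43/7

43/7


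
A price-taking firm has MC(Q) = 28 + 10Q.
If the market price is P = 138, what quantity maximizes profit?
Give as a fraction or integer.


In perfect competition, profit is maximized where P = MC.
138 = 28 + 10Q
110 = 10Q
Q* = 110/10 = 11

11


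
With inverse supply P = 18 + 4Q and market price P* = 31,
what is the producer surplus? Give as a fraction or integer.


Minimum supply price (at Q=0): P_min = 18
Quantity supplied at P* = 31:
Q* = (31 - 18)/4 = 13/4
PS = (1/2) * Q* * (P* - P_min)
PS = (1/2) * 13/4 * (31 - 18)
PS = (1/2) * 13/4 * 13 = 169/8

169/8


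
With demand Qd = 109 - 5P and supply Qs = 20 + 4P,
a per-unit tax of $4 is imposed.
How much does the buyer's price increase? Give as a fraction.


With a per-unit tax, the buyer's price increase depends on relative slopes.
Supply slope: d = 4, Demand slope: b = 5
Buyer's price increase = d * tax / (b + d)
= 4 * 4 / (5 + 4)
= 16 / 9 = 16/9

16/9


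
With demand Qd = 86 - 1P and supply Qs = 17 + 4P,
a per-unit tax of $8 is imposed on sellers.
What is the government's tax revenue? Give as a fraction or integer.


With tax on sellers, new supply: Qs' = 17 + 4(P - 8)
= 4P - 15
New equilibrium quantity:
Q_new = 329/5
Tax revenue = tax * Q_new = 8 * 329/5 = 2632/5

2632/5


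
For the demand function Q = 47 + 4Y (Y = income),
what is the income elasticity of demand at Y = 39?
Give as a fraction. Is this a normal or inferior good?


dQ/dY = 4
At Y = 39: Q = 47 + 4*39 = 203
Ey = (dQ/dY)(Y/Q) = 4 * 39 / 203 = 156/203
Since Ey > 0, this is a normal good.

156/203 (normal good)


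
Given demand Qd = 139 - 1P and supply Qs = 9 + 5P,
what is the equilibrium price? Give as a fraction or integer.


At equilibrium, Qd = Qs.
139 - 1P = 9 + 5P
139 - 9 = 1P + 5P
130 = 6P
P* = 130/6 = 65/3

65/3


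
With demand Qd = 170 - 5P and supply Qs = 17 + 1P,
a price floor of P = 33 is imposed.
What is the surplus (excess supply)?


At P = 33:
Qd = 170 - 5*33 = 5
Qs = 17 + 1*33 = 50
Surplus = Qs - Qd = 50 - 5 = 45

45


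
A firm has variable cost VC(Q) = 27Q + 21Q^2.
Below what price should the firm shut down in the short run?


AVC(Q) = VC(Q)/Q = 27 + 21Q
AVC is increasing in Q, so minimum AVC is at Q -> 0+.
Min AVC = 27
The firm should shut down if P < 27.

27


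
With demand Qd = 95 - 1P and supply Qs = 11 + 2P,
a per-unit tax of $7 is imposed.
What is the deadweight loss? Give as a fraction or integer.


Pre-tax equilibrium quantity: Q* = 67
Post-tax equilibrium quantity: Q_tax = 187/3
Reduction in quantity: Q* - Q_tax = 14/3
DWL = (1/2) * tax * (Q* - Q_tax)
DWL = (1/2) * 7 * 14/3 = 49/3

49/3


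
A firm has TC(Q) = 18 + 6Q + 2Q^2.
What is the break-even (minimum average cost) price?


AC(Q) = 18/Q + 6 + 2Q
To minimize: dAC/dQ = -18/Q^2 + 2 = 0
Q^2 = 18/2 = 9
Q* = 3
Min AC = 18/3 + 6 + 2*3
Min AC = 6 + 6 + 6 = 18

18


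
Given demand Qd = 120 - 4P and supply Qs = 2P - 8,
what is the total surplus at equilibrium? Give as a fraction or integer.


Find equilibrium: 120 - 4P = 2P - 8
120 + 8 = 6P
P* = 128/6 = 64/3
Q* = 2*64/3 - 8 = 104/3
Inverse demand: P = 30 - Q/4, so P_max = 30
Inverse supply: P = 4 + Q/2, so P_min = 4
CS = (1/2) * 104/3 * (30 - 64/3) = 1352/9
PS = (1/2) * 104/3 * (64/3 - 4) = 2704/9
TS = CS + PS = 1352/9 + 2704/9 = 1352/3

1352/3


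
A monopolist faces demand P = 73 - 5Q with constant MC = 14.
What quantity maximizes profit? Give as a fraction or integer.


TR = P*Q = (73 - 5Q)Q = 73Q - 5Q^2
MR = dTR/dQ = 73 - 10Q
Set MR = MC:
73 - 10Q = 14
59 = 10Q
Q* = 59/10 = 59/10

59/10


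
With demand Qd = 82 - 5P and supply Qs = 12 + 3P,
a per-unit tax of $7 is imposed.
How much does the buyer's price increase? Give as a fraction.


With a per-unit tax, the buyer's price increase depends on relative slopes.
Supply slope: d = 3, Demand slope: b = 5
Buyer's price increase = d * tax / (b + d)
= 3 * 7 / (5 + 3)
= 21 / 8 = 21/8

21/8


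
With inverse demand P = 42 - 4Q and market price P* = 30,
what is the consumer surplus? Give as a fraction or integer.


Maximum willingness to pay (at Q=0): P_max = 42
Quantity demanded at P* = 30:
Q* = (42 - 30)/4 = 3
CS = (1/2) * Q* * (P_max - P*)
CS = (1/2) * 3 * (42 - 30)
CS = (1/2) * 3 * 12 = 18

18


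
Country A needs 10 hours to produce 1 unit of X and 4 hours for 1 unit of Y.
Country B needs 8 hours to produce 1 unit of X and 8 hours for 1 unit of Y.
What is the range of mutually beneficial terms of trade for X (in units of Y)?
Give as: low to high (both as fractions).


Opportunity cost of X for Country A = hours_X / hours_Y = 10/4 = 5/2 units of Y
Opportunity cost of X for Country B = hours_X / hours_Y = 8/8 = 1 units of Y
Terms of trade must be between the two opportunity costs.
Range: 1 to 5/2

1 to 5/2


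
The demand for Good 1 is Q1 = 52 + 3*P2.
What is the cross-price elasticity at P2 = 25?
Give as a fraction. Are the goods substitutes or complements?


dQ1/dP2 = 3
At P2 = 25: Q1 = 52 + 3*25 = 127
Exy = (dQ1/dP2)(P2/Q1) = 3 * 25 / 127 = 75/127
Since Exy > 0, the goods are substitutes.

75/127 (substitutes)


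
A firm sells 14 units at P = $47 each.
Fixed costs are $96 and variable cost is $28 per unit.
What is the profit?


Total Revenue = P * Q = 47 * 14 = $658
Total Cost = FC + VC*Q = 96 + 28*14 = $488
Profit = TR - TC = 658 - 488 = $170

$170


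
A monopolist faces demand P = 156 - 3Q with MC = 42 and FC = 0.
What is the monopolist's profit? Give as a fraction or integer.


MR = MC: 156 - 6Q = 42
Q* = 19
P* = 156 - 3*19 = 99
Profit = (P* - MC)*Q* - FC
= (99 - 42)*19 - 0
= 57*19 - 0
= 1083 - 0 = 1083

1083


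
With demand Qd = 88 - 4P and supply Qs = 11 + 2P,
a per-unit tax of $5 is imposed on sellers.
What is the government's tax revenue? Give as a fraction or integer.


With tax on sellers, new supply: Qs' = 11 + 2(P - 5)
= 1 + 2P
New equilibrium quantity:
Q_new = 30
Tax revenue = tax * Q_new = 5 * 30 = 150

150


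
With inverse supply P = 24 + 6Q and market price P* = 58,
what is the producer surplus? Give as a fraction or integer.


Minimum supply price (at Q=0): P_min = 24
Quantity supplied at P* = 58:
Q* = (58 - 24)/6 = 17/3
PS = (1/2) * Q* * (P* - P_min)
PS = (1/2) * 17/3 * (58 - 24)
PS = (1/2) * 17/3 * 34 = 289/3

289/3


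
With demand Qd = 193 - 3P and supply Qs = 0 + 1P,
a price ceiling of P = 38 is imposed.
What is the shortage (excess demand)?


At P = 38:
Qd = 193 - 3*38 = 79
Qs = 0 + 1*38 = 38
Shortage = Qd - Qs = 79 - 38 = 41

41


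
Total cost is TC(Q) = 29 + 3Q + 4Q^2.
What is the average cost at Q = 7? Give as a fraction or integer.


TC(7) = 29 + 3*7 + 4*7^2
TC(7) = 29 + 21 + 196 = 246
AC = TC/Q = 246/7 = 246/7

246/7


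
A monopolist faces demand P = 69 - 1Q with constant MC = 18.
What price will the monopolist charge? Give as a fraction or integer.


MR = 69 - 2Q
Set MR = MC: 69 - 2Q = 18
Q* = 51/2
Substitute into demand:
P* = 69 - 1*51/2 = 87/2

87/2


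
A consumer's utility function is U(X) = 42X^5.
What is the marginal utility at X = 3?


MU = dU/dX = 42*5*X^(5-1)
MU = 210*X^4
At X = 3:
MU = 210 * 3^4
MU = 210 * 81 = 17010

17010


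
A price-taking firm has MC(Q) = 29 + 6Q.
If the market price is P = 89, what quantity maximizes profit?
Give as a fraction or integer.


In perfect competition, profit is maximized where P = MC.
89 = 29 + 6Q
60 = 6Q
Q* = 60/6 = 10

10


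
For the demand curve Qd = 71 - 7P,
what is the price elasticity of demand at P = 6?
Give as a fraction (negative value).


dQ/dP = -7
At P = 6: Q = 71 - 7*6 = 29
E = (dQ/dP)(P/Q) = (-7)(6/29) = -42/29

-42/29


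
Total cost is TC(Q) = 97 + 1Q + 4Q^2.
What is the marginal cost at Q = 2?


MC = dTC/dQ = 1 + 2*4*Q
At Q = 2:
MC = 1 + 8*2
MC = 1 + 16 = 17

17


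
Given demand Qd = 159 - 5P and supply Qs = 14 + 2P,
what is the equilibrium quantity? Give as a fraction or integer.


First find equilibrium price:
159 - 5P = 14 + 2P
P* = 145/7 = 145/7
Then substitute into demand:
Q* = 159 - 5 * 145/7 = 388/7

388/7


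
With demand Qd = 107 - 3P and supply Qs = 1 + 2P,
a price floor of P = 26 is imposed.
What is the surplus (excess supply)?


At P = 26:
Qd = 107 - 3*26 = 29
Qs = 1 + 2*26 = 53
Surplus = Qs - Qd = 53 - 29 = 24

24


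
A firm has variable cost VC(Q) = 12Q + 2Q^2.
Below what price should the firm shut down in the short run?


AVC(Q) = VC(Q)/Q = 12 + 2Q
AVC is increasing in Q, so minimum AVC is at Q -> 0+.
Min AVC = 12
The firm should shut down if P < 12.

12


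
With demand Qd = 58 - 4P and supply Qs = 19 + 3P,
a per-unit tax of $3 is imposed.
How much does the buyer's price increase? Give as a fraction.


With a per-unit tax, the buyer's price increase depends on relative slopes.
Supply slope: d = 3, Demand slope: b = 4
Buyer's price increase = d * tax / (b + d)
= 3 * 3 / (4 + 3)
= 9 / 7 = 9/7

9/7


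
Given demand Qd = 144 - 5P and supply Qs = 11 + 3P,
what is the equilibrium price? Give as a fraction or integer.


At equilibrium, Qd = Qs.
144 - 5P = 11 + 3P
144 - 11 = 5P + 3P
133 = 8P
P* = 133/8 = 133/8

133/8


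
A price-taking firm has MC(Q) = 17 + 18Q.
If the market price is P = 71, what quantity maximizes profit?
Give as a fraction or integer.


In perfect competition, profit is maximized where P = MC.
71 = 17 + 18Q
54 = 18Q
Q* = 54/18 = 3

3


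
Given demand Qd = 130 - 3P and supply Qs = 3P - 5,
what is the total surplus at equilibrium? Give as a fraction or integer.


Find equilibrium: 130 - 3P = 3P - 5
130 + 5 = 6P
P* = 135/6 = 45/2
Q* = 3*45/2 - 5 = 125/2
Inverse demand: P = 130/3 - Q/3, so P_max = 130/3
Inverse supply: P = 5/3 + Q/3, so P_min = 5/3
CS = (1/2) * 125/2 * (130/3 - 45/2) = 15625/24
PS = (1/2) * 125/2 * (45/2 - 5/3) = 15625/24
TS = CS + PS = 15625/24 + 15625/24 = 15625/12

15625/12


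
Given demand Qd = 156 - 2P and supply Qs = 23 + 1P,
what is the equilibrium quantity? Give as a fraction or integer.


First find equilibrium price:
156 - 2P = 23 + 1P
P* = 133/3 = 133/3
Then substitute into demand:
Q* = 156 - 2 * 133/3 = 202/3

202/3


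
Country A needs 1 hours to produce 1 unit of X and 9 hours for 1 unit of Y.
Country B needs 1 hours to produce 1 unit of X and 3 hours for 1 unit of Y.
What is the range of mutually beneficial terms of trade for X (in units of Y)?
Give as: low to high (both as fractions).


Opportunity cost of X for Country A = hours_X / hours_Y = 1/9 = 1/9 units of Y
Opportunity cost of X for Country B = hours_X / hours_Y = 1/3 = 1/3 units of Y
Terms of trade must be between the two opportunity costs.
Range: 1/9 to 1/3

1/9 to 1/3


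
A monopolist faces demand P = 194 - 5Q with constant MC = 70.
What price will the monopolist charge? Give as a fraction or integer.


MR = 194 - 10Q
Set MR = MC: 194 - 10Q = 70
Q* = 62/5
Substitute into demand:
P* = 194 - 5*62/5 = 132

132


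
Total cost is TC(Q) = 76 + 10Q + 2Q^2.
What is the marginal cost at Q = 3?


MC = dTC/dQ = 10 + 2*2*Q
At Q = 3:
MC = 10 + 4*3
MC = 10 + 12 = 22

22


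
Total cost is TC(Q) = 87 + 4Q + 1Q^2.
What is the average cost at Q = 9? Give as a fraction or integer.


TC(9) = 87 + 4*9 + 1*9^2
TC(9) = 87 + 36 + 81 = 204
AC = TC/Q = 204/9 = 68/3

68/3


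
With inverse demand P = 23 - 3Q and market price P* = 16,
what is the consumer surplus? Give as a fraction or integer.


Maximum willingness to pay (at Q=0): P_max = 23
Quantity demanded at P* = 16:
Q* = (23 - 16)/3 = 7/3
CS = (1/2) * Q* * (P_max - P*)
CS = (1/2) * 7/3 * (23 - 16)
CS = (1/2) * 7/3 * 7 = 49/6

49/6


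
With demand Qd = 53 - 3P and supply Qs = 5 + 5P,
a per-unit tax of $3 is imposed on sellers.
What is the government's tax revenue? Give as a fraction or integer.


With tax on sellers, new supply: Qs' = 5 + 5(P - 3)
= 5P - 10
New equilibrium quantity:
Q_new = 235/8
Tax revenue = tax * Q_new = 3 * 235/8 = 705/8

705/8


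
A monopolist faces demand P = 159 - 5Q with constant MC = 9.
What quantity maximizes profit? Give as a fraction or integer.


TR = P*Q = (159 - 5Q)Q = 159Q - 5Q^2
MR = dTR/dQ = 159 - 10Q
Set MR = MC:
159 - 10Q = 9
150 = 10Q
Q* = 150/10 = 15

15


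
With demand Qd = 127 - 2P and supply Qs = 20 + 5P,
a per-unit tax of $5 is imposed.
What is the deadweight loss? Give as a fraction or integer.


Pre-tax equilibrium quantity: Q* = 675/7
Post-tax equilibrium quantity: Q_tax = 625/7
Reduction in quantity: Q* - Q_tax = 50/7
DWL = (1/2) * tax * (Q* - Q_tax)
DWL = (1/2) * 5 * 50/7 = 125/7

125/7


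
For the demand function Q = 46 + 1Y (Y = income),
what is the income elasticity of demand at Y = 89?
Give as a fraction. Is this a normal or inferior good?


dQ/dY = 1
At Y = 89: Q = 46 + 1*89 = 135
Ey = (dQ/dY)(Y/Q) = 1 * 89 / 135 = 89/135
Since Ey > 0, this is a normal good.

89/135 (normal good)


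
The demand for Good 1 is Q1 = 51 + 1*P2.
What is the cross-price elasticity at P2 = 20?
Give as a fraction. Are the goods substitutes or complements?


dQ1/dP2 = 1
At P2 = 20: Q1 = 51 + 1*20 = 71
Exy = (dQ1/dP2)(P2/Q1) = 1 * 20 / 71 = 20/71
Since Exy > 0, the goods are substitutes.

20/71 (substitutes)


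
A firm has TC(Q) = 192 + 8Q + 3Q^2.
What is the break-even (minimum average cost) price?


AC(Q) = 192/Q + 8 + 3Q
To minimize: dAC/dQ = -192/Q^2 + 3 = 0
Q^2 = 192/3 = 64
Q* = 8
Min AC = 192/8 + 8 + 3*8
Min AC = 24 + 8 + 24 = 56

56


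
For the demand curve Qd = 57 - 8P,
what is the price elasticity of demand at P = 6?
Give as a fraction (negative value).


dQ/dP = -8
At P = 6: Q = 57 - 8*6 = 9
E = (dQ/dP)(P/Q) = (-8)(6/9) = -16/3

-16/3


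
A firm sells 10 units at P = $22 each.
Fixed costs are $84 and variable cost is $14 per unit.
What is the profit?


Total Revenue = P * Q = 22 * 10 = $220
Total Cost = FC + VC*Q = 84 + 14*10 = $224
Profit = TR - TC = 220 - 224 = $-4

$-4


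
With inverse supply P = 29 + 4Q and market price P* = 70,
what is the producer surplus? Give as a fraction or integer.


Minimum supply price (at Q=0): P_min = 29
Quantity supplied at P* = 70:
Q* = (70 - 29)/4 = 41/4
PS = (1/2) * Q* * (P* - P_min)
PS = (1/2) * 41/4 * (70 - 29)
PS = (1/2) * 41/4 * 41 = 1681/8

1681/8


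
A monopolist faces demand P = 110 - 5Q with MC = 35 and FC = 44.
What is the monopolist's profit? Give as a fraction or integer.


MR = MC: 110 - 10Q = 35
Q* = 15/2
P* = 110 - 5*15/2 = 145/2
Profit = (P* - MC)*Q* - FC
= (145/2 - 35)*15/2 - 44
= 75/2*15/2 - 44
= 1125/4 - 44 = 949/4

949/4


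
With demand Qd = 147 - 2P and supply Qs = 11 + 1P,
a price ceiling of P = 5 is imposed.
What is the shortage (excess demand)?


At P = 5:
Qd = 147 - 2*5 = 137
Qs = 11 + 1*5 = 16
Shortage = Qd - Qs = 137 - 16 = 121

121


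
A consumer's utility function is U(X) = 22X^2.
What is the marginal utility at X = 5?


MU = dU/dX = 22*2*X^(2-1)
MU = 44*X^1
At X = 5:
MU = 44 * 5^1
MU = 44 * 5 = 220

220


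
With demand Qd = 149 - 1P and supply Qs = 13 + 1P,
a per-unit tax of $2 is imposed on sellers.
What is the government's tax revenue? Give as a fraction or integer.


With tax on sellers, new supply: Qs' = 13 + 1(P - 2)
= 11 + 1P
New equilibrium quantity:
Q_new = 80
Tax revenue = tax * Q_new = 2 * 80 = 160

160


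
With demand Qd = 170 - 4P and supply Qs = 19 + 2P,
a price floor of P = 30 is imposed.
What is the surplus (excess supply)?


At P = 30:
Qd = 170 - 4*30 = 50
Qs = 19 + 2*30 = 79
Surplus = Qs - Qd = 79 - 50 = 29

29


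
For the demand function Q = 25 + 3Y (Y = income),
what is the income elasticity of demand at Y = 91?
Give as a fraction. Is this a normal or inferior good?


dQ/dY = 3
At Y = 91: Q = 25 + 3*91 = 298
Ey = (dQ/dY)(Y/Q) = 3 * 91 / 298 = 273/298
Since Ey > 0, this is a normal good.

273/298 (normal good)


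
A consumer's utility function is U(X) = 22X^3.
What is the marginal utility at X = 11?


MU = dU/dX = 22*3*X^(3-1)
MU = 66*X^2
At X = 11:
MU = 66 * 11^2
MU = 66 * 121 = 7986

7986


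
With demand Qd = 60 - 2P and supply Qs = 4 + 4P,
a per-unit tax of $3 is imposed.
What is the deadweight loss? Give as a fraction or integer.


Pre-tax equilibrium quantity: Q* = 124/3
Post-tax equilibrium quantity: Q_tax = 112/3
Reduction in quantity: Q* - Q_tax = 4
DWL = (1/2) * tax * (Q* - Q_tax)
DWL = (1/2) * 3 * 4 = 6

6


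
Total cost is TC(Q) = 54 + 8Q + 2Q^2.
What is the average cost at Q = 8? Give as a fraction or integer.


TC(8) = 54 + 8*8 + 2*8^2
TC(8) = 54 + 64 + 128 = 246
AC = TC/Q = 246/8 = 123/4

123/4


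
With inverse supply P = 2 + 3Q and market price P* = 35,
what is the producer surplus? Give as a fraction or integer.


Minimum supply price (at Q=0): P_min = 2
Quantity supplied at P* = 35:
Q* = (35 - 2)/3 = 11
PS = (1/2) * Q* * (P* - P_min)
PS = (1/2) * 11 * (35 - 2)
PS = (1/2) * 11 * 33 = 363/2

363/2


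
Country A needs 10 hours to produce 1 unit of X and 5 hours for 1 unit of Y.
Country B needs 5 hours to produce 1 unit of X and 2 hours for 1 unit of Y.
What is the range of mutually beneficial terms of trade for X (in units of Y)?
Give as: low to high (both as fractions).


Opportunity cost of X for Country A = hours_X / hours_Y = 10/5 = 2 units of Y
Opportunity cost of X for Country B = hours_X / hours_Y = 5/2 = 5/2 units of Y
Terms of trade must be between the two opportunity costs.
Range: 2 to 5/2

2 to 5/2


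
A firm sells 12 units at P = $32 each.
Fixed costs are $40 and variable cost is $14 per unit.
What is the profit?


Total Revenue = P * Q = 32 * 12 = $384
Total Cost = FC + VC*Q = 40 + 14*12 = $208
Profit = TR - TC = 384 - 208 = $176

$176


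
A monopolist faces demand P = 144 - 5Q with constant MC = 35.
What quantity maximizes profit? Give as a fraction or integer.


TR = P*Q = (144 - 5Q)Q = 144Q - 5Q^2
MR = dTR/dQ = 144 - 10Q
Set MR = MC:
144 - 10Q = 35
109 = 10Q
Q* = 109/10 = 109/10

109/10


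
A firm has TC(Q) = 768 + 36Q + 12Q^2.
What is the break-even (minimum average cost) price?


AC(Q) = 768/Q + 36 + 12Q
To minimize: dAC/dQ = -768/Q^2 + 12 = 0
Q^2 = 768/12 = 64
Q* = 8
Min AC = 768/8 + 36 + 12*8
Min AC = 96 + 36 + 96 = 228

228


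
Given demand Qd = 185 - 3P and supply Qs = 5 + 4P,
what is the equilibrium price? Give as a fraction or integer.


At equilibrium, Qd = Qs.
185 - 3P = 5 + 4P
185 - 5 = 3P + 4P
180 = 7P
P* = 180/7 = 180/7

180/7


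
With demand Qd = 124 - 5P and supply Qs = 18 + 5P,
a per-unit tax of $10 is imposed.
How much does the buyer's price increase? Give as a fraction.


With a per-unit tax, the buyer's price increase depends on relative slopes.
Supply slope: d = 5, Demand slope: b = 5
Buyer's price increase = d * tax / (b + d)
= 5 * 10 / (5 + 5)
= 50 / 10 = 5

5


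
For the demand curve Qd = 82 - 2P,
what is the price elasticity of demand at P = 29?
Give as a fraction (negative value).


dQ/dP = -2
At P = 29: Q = 82 - 2*29 = 24
E = (dQ/dP)(P/Q) = (-2)(29/24) = -29/12

-29/12


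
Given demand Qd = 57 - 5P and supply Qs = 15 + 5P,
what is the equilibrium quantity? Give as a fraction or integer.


First find equilibrium price:
57 - 5P = 15 + 5P
P* = 42/10 = 21/5
Then substitute into demand:
Q* = 57 - 5 * 21/5 = 36

36


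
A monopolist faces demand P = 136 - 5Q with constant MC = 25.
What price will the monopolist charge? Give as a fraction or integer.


MR = 136 - 10Q
Set MR = MC: 136 - 10Q = 25
Q* = 111/10
Substitute into demand:
P* = 136 - 5*111/10 = 161/2

161/2


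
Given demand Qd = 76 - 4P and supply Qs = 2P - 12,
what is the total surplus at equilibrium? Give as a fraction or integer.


Find equilibrium: 76 - 4P = 2P - 12
76 + 12 = 6P
P* = 88/6 = 44/3
Q* = 2*44/3 - 12 = 52/3
Inverse demand: P = 19 - Q/4, so P_max = 19
Inverse supply: P = 6 + Q/2, so P_min = 6
CS = (1/2) * 52/3 * (19 - 44/3) = 338/9
PS = (1/2) * 52/3 * (44/3 - 6) = 676/9
TS = CS + PS = 338/9 + 676/9 = 338/3

338/3


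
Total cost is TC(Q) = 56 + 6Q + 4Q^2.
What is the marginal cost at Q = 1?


MC = dTC/dQ = 6 + 2*4*Q
At Q = 1:
MC = 6 + 8*1
MC = 6 + 8 = 14

14


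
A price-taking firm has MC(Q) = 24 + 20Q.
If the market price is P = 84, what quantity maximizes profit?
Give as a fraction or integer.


In perfect competition, profit is maximized where P = MC.
84 = 24 + 20Q
60 = 20Q
Q* = 60/20 = 3

3


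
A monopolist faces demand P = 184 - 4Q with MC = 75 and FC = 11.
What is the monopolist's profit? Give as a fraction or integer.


MR = MC: 184 - 8Q = 75
Q* = 109/8
P* = 184 - 4*109/8 = 259/2
Profit = (P* - MC)*Q* - FC
= (259/2 - 75)*109/8 - 11
= 109/2*109/8 - 11
= 11881/16 - 11 = 11705/16

11705/16


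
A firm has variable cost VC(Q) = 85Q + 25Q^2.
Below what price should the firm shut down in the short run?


AVC(Q) = VC(Q)/Q = 85 + 25Q
AVC is increasing in Q, so minimum AVC is at Q -> 0+.
Min AVC = 85
The firm should shut down if P < 85.

85


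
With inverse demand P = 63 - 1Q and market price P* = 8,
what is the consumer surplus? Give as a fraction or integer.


Maximum willingness to pay (at Q=0): P_max = 63
Quantity demanded at P* = 8:
Q* = (63 - 8)/1 = 55
CS = (1/2) * Q* * (P_max - P*)
CS = (1/2) * 55 * (63 - 8)
CS = (1/2) * 55 * 55 = 3025/2

3025/2


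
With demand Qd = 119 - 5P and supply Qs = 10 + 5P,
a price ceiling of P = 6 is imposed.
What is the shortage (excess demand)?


At P = 6:
Qd = 119 - 5*6 = 89
Qs = 10 + 5*6 = 40
Shortage = Qd - Qs = 89 - 40 = 49

49


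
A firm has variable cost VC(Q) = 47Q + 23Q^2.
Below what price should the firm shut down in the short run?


AVC(Q) = VC(Q)/Q = 47 + 23Q
AVC is increasing in Q, so minimum AVC is at Q -> 0+.
Min AVC = 47
The firm should shut down if P < 47.

47


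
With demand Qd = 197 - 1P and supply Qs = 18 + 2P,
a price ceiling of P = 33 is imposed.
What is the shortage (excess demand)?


At P = 33:
Qd = 197 - 1*33 = 164
Qs = 18 + 2*33 = 84
Shortage = Qd - Qs = 164 - 84 = 80

80


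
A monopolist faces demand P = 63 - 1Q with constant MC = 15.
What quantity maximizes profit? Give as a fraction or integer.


TR = P*Q = (63 - 1Q)Q = 63Q - 1Q^2
MR = dTR/dQ = 63 - 2Q
Set MR = MC:
63 - 2Q = 15
48 = 2Q
Q* = 48/2 = 24

24


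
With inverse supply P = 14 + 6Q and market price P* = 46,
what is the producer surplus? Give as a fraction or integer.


Minimum supply price (at Q=0): P_min = 14
Quantity supplied at P* = 46:
Q* = (46 - 14)/6 = 16/3
PS = (1/2) * Q* * (P* - P_min)
PS = (1/2) * 16/3 * (46 - 14)
PS = (1/2) * 16/3 * 32 = 256/3

256/3


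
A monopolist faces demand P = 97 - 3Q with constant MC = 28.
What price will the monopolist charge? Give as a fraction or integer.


MR = 97 - 6Q
Set MR = MC: 97 - 6Q = 28
Q* = 23/2
Substitute into demand:
P* = 97 - 3*23/2 = 125/2

125/2


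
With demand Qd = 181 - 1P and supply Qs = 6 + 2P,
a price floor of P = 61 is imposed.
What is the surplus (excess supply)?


At P = 61:
Qd = 181 - 1*61 = 120
Qs = 6 + 2*61 = 128
Surplus = Qs - Qd = 128 - 120 = 8

8


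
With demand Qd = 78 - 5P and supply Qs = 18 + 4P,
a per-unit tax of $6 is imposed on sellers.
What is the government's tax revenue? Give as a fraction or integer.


With tax on sellers, new supply: Qs' = 18 + 4(P - 6)
= 4P - 6
New equilibrium quantity:
Q_new = 94/3
Tax revenue = tax * Q_new = 6 * 94/3 = 188

188


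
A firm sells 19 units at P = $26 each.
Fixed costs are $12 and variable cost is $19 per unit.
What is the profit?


Total Revenue = P * Q = 26 * 19 = $494
Total Cost = FC + VC*Q = 12 + 19*19 = $373
Profit = TR - TC = 494 - 373 = $121

$121


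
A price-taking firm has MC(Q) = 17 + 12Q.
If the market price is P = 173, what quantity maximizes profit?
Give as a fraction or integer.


In perfect competition, profit is maximized where P = MC.
173 = 17 + 12Q
156 = 12Q
Q* = 156/12 = 13

13
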